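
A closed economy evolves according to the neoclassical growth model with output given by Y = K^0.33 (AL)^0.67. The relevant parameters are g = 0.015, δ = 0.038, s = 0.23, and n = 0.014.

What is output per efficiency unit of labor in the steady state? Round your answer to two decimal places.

Steady state requires s·f(k) = (n + g + δ)·k, i.e. s·k^α = (n + g + δ)·k.
Rearranging, k^(1−α) = s / (n + g + δ).
k^0.67 = 0.23 / (0.014 + 0.015 + 0.038) = 0.23 / 0.067 = 3.4328
k* = 3.4328^(1/0.67) ≈ 6.3020
y* = (k*)^α = 6.3020^0.33 ≈ 1.8358

y* = 1.84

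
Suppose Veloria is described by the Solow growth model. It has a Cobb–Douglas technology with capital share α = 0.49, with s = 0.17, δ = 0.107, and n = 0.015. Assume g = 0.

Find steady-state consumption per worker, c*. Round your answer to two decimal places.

c* = 1.14

Steady state requires s·f(k) = (n + δ)·k, i.e. s·k^α = (n + δ)·k.
Dividing both sides by k: k^(1−α) = s / (n + δ).
k^0.51 = 0.17 / (0.015 + 0.107) = 0.17 / 0.122 = 1.3934
k* = 1.3934^(1/0.51) ≈ 1.9165
y* = (k*)^α = 1.9165^0.49 ≈ 1.3754
c* = (1 − s)·y* = (1 − 0.17) × 1.3754 ≈ 1.1416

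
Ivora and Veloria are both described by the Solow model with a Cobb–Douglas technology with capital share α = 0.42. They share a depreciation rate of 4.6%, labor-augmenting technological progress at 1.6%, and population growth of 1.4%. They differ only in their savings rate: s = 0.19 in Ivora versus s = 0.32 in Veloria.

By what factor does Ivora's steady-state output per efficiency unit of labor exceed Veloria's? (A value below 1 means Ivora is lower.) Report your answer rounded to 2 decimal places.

Steady-state y* = [s/(n + g + δ)]^(α/(1−α)), so the ratio is [ (s_I/(n + g + δ)_I) / (s_V/(n + g + δ)_V) ]^0.7241.
s_I/(n + g + δ)_I = 0.19/0.076 = 2.5000; s_V/(n + g + δ)_V = 0.32/0.076 = 4.2105.
Ratio = (2.5000/4.2105)^0.7241 = 0.5938^0.7241 ≈ 0.6856

ratio ≈ 0.69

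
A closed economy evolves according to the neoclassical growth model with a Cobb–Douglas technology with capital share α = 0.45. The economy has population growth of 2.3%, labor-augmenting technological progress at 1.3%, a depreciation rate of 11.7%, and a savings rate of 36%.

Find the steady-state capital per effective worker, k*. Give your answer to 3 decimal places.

At the steady state, Δk = 0, so s·k^α = (n + g + δ)·k.
Rearranging, k^(1−α) = s / (n + g + δ).
k^0.55 = 0.36 / (0.023 + 0.013 + 0.117) = 0.36 / 0.153 = 2.3529
k* = 2.3529^(1/0.55) ≈ 4.7385

k* ≈ 4.739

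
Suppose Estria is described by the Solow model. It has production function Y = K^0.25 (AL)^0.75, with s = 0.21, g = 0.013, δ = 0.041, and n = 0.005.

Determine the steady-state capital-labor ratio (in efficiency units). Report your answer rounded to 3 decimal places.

k* = 5.434

Steady state requires s·f(k) = (n + g + δ)·k, i.e. s·k^α = (n + g + δ)·k.
Dividing both sides by k: k^(1−α) = s / (n + g + δ).
k^0.75 = 0.21 / (0.005 + 0.013 + 0.041) = 0.21 / 0.059 = 3.5593
k* = 3.5593^(1/0.75) ≈ 5.4344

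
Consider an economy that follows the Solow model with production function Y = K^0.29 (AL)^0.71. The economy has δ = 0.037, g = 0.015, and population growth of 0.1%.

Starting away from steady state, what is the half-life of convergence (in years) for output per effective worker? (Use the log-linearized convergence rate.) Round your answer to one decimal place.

t_½ ≈ 18.4 years

Near the steady state the convergence rate is λ = (1 − α)(n + g + δ).
λ = (1 − 0.29) × 0.053 = 0.71 × 0.053 = 0.03763
Half-life = ln 2 / λ = 0.6931 / 0.03763 ≈ 18.42 years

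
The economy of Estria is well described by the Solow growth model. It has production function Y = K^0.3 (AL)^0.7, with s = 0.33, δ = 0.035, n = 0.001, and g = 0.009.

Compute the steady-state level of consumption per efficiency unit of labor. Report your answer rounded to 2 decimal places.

Steady state requires s·f(k) = (n + g + δ)·k, i.e. s·k^α = (n + g + δ)·k.
Dividing both sides by k: k^(1−α) = s / (n + g + δ).
k^0.7 = 0.33 / (0.001 + 0.009 + 0.035) = 0.33 / 0.045 = 7.3333
k* = 7.3333^(1/0.7) ≈ 17.2243
y* = (k*)^α = 17.2243^0.3 ≈ 2.3488
c* = (1 − s)·y* = (1 − 0.33) × 2.3488 ≈ 1.5737

c* = 1.57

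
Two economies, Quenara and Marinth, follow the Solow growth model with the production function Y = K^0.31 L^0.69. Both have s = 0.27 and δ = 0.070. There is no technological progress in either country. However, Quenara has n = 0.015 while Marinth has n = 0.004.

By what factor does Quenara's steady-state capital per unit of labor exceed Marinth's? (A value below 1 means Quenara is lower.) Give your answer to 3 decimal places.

Steady-state k* = [s/(n + δ)]^(1/(1−α)), so the ratio is [ (s_Q/(n + δ)_Q) / (s_M/(n + δ)_M) ]^1.4493.
s_Q/(n + δ)_Q = 0.27/0.085 = 3.1765; s_M/(n + δ)_M = 0.27/0.074 = 3.6486.
Ratio = (3.1765/3.6486)^1.4493 = 0.8706^1.4493 ≈ 0.8180

k*_Q / k*_M ≈ 0.818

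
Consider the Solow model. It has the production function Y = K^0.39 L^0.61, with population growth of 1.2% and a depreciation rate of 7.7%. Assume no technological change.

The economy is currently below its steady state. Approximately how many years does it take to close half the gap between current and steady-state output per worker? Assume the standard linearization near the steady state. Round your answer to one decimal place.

half-life ≈ 12.8 years

Near the steady state the convergence rate is λ = (1 − α)(n + δ).
λ = (1 − 0.39) × 0.089 = 0.61 × 0.089 = 0.05429
Half-life = ln 2 / λ = 0.6931 / 0.05429 ≈ 12.77 years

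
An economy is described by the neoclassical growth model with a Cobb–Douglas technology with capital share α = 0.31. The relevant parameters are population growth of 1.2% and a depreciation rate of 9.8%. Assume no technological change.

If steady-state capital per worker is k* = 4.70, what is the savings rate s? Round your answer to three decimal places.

s ≈ 0.320

In steady state, investment equals break-even investment: s·k^α = (n + δ)·k.
So s / (n + δ) = (k*)^(1−α) = 4.70^0.69 = 2.9090.
Therefore s = 2.9090 × (n + δ) = 2.9090 × 0.110 = 0.3200.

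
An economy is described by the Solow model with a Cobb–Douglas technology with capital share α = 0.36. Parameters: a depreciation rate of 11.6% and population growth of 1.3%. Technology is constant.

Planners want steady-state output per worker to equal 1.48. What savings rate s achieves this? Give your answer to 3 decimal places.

Steady state requires s·f(k) = (n + δ)·k, i.e. s·k^α = (n + δ)·k.
Since y* = [s/(n + δ)]^(α/(1−α)), we have s/(n + δ) = (y*)^((1−α)/α) = 1.48^1.7778 = 2.0077.
Therefore s = 2.0077 × (n + δ) = 2.0077 × 0.129 = 0.2590.

s ≈ 0.259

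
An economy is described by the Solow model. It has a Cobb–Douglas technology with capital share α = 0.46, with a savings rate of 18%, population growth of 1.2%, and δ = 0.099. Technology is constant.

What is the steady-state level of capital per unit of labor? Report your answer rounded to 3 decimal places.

In steady state, investment equals break-even investment: s·k^α = (n + δ)·k.
Rearranging, k^(1−α) = s / (n + δ).
k^0.54 = 0.18 / (0.012 + 0.099) = 0.18 / 0.111 = 1.6216
k* = 1.6216^(1/0.54) ≈ 2.4478

k* ≈ 2.448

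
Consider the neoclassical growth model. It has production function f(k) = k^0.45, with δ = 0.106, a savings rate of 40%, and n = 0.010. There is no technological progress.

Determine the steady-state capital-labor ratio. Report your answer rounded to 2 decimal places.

k* ≈ 9.49

At the steady state, Δk = 0, so s·k^α = (n + δ)·k.
Dividing both sides by k: k^(1−α) = s / (n + δ).
k^0.55 = 0.40 / (0.010 + 0.106) = 0.40 / 0.116 = 3.4483
k* = 3.4483^(1/0.55) ≈ 9.4943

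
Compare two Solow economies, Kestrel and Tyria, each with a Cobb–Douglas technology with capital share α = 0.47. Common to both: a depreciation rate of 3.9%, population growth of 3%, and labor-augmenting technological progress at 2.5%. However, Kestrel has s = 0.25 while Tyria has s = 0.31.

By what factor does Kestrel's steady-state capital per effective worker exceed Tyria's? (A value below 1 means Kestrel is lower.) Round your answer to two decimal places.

ratio ≈ 0.67

Steady-state k* = [s/(n + g + δ)]^(1/(1−α)), so the ratio is [ (s_K/(n + g + δ)_K) / (s_T/(n + g + δ)_T) ]^1.8868.
s_K/(n + g + δ)_K = 0.25/0.094 = 2.6596; s_T/(n + g + δ)_T = 0.31/0.094 = 3.2979.
Ratio = (2.6596/3.2979)^1.8868 = 0.8065^1.8868 ≈ 0.6665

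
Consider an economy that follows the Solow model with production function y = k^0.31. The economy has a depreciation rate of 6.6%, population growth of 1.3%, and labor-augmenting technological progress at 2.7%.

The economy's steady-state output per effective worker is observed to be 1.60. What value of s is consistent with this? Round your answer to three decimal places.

In steady state, investment equals break-even investment: s·k^α = (n + g + δ)·k.
Since y* = [s/(n + g + δ)]^(α/(1−α)), we have s/(n + g + δ) = (y*)^((1−α)/α) = 1.60^2.2258 = 2.8466.
Therefore s = 2.8466 × (n + g + δ) = 2.8466 × 0.106 = 0.3017.

s ≈ 0.302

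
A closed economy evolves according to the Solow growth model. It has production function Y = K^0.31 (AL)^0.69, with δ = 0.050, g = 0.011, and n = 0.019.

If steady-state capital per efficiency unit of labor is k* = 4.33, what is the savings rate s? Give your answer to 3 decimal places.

At the steady state, Δk = 0, so s·k^α = (n + g + δ)·k.
So s / (n + g + δ) = (k*)^(1−α) = 4.33^0.69 = 2.7490.
Therefore s = 2.7490 × (n + g + δ) = 2.7490 × 0.080 = 0.2199.

s ≈ 0.220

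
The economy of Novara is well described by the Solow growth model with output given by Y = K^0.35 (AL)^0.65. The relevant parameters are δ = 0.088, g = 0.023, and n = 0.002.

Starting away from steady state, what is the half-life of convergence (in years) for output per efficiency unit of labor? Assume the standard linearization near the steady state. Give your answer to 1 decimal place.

about 9.4 years

Near the steady state the convergence rate is λ = (1 − α)(n + g + δ).
λ = (1 − 0.35) × 0.113 = 0.65 × 0.113 = 0.07345
Half-life = ln 2 / λ = 0.6931 / 0.07345 ≈ 9.44 years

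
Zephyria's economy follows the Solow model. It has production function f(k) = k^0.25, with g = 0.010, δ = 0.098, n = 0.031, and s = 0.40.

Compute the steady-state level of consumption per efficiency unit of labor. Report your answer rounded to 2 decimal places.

In steady state, investment equals break-even investment: s·k^α = (n + g + δ)·k.
Rearranging, k^(1−α) = s / (n + g + δ).
k^0.75 = 0.40 / (0.031 + 0.010 + 0.098) = 0.40 / 0.139 = 2.8777
k* = 2.8777^(1/0.75) ≈ 4.0932
y* = (k*)^α = 4.0932^0.25 ≈ 1.4224
c* = (1 − s)·y* = (1 − 0.40) × 1.4224 ≈ 0.8534

c* ≈ 0.85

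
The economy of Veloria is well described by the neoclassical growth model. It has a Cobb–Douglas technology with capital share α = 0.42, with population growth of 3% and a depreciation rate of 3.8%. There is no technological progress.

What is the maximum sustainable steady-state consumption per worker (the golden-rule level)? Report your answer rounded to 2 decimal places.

c_gold ≈ 2.17

At the golden rule, f'(k) = n + δ, so α·k^(α−1) = n + δ and k_gold = (α/(n + δ))^(1/(1−α)).
k_gold = (0.42/0.068)^(1/0.58) = 6.1765^1.7241 ≈ 23.0844
c_gold = f(k_gold) − (n + δ)·k_gold = 3.7376 − 0.068×23.0844 ≈ 2.1679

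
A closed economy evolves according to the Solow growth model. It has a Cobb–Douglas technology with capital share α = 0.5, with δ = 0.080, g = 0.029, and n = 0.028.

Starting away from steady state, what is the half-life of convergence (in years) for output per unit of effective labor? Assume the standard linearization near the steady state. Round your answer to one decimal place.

t_½ ≈ 10.1 years

Near the steady state the convergence rate is λ = (1 − α)(n + g + δ).
λ = (1 − 0.5) × 0.137 = 0.5 × 0.137 = 0.0685
Half-life = ln 2 / λ = 0.6931 / 0.0685 ≈ 10.12 years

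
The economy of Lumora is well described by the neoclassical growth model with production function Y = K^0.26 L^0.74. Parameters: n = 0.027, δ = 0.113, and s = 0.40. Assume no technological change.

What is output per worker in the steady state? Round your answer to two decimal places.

In steady state, investment equals break-even investment: s·k^α = (n + δ)·k.
Rearranging, k^(1−α) = s / (n + δ).
k^0.74 = 0.40 / (0.027 + 0.113) = 0.40 / 0.140 = 2.8571
k* = 2.8571^(1/0.74) ≈ 4.1316
y* = (k*)^α = 4.1316^0.26 ≈ 1.4461

y* = 1.45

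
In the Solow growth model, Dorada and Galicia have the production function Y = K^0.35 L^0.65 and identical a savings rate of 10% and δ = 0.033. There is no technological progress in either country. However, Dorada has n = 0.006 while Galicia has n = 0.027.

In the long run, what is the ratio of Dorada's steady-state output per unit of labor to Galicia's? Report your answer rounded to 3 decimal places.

ratio ≈ 1.261

Steady-state y* = [s/(n + δ)]^(α/(1−α)), so the ratio is [ (s_D/(n + δ)_D) / (s_G/(n + δ)_G) ]^0.5385.
s_D/(n + δ)_D = 0.10/0.039 = 2.5641; s_G/(n + δ)_G = 0.10/0.060 = 1.6667.
Ratio = (2.5641/1.6667)^0.5385 = 1.5384^0.5385 ≈ 1.2611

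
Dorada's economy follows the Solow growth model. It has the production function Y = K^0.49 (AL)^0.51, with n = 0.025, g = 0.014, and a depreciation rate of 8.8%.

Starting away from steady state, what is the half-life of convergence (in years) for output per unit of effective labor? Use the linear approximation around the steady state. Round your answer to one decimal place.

about 10.7 years

Near the steady state the convergence rate is λ = (1 − α)(n + g + δ).
λ = (1 − 0.49) × 0.127 = 0.51 × 0.127 = 0.06477
Half-life = ln 2 / λ = 0.6931 / 0.06477 ≈ 10.70 years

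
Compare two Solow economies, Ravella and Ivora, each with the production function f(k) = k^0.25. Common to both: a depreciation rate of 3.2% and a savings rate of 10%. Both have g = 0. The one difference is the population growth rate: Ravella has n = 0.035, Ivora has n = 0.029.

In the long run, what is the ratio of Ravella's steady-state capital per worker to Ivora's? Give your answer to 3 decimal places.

Steady-state k* = [s/(n + δ)]^(1/(1−α)), so the ratio is [ (s_R/(n + δ)_R) / (s_I/(n + δ)_I) ]^1.3333.
s_R/(n + δ)_R = 0.10/0.067 = 1.4925; s_I/(n + δ)_I = 0.10/0.061 = 1.6393.
Ratio = (1.4925/1.6393)^1.3333 = 0.9104^1.3333 ≈ 0.8824

ratio ≈ 0.882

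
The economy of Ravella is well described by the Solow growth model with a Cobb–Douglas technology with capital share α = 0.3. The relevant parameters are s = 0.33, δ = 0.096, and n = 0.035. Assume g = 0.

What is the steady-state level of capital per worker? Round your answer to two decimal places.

k* ≈ 3.74

In steady state, investment equals break-even investment: s·k^α = (n + δ)·k.
Rearranging, k^(1−α) = s / (n + δ).
k^0.7 = 0.33 / (0.035 + 0.096) = 0.33 / 0.131 = 2.5191
k* = 2.5191^(1/0.7) ≈ 3.7429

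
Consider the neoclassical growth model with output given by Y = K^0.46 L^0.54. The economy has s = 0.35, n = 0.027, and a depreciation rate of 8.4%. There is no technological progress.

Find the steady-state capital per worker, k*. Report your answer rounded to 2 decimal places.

k* ≈ 8.39

In steady state, investment equals break-even investment: s·k^α = (n + δ)·k.
Rearranging, k^(1−α) = s / (n + δ).
k^0.54 = 0.35 / (0.027 + 0.084) = 0.35 / 0.111 = 3.1532
k* = 3.1532^(1/0.54) ≈ 8.3871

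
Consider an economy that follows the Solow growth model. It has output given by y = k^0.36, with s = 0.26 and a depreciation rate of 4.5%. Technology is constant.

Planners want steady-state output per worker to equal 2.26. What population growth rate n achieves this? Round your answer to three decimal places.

In steady state, investment equals break-even investment: s·k^α = (n + δ)·k.
Since y* = [s/(n + δ)]^(α/(1−α)), we have s/(n + δ) = (y*)^((1−α)/α) = 2.26^1.7778 = 4.2612.
Therefore n + δ = s / 4.2612 = 0.26 / 4.2612 = 0.0610, so n = 0.0610 − 0.045 = 0.0160.

n ≈ 0.016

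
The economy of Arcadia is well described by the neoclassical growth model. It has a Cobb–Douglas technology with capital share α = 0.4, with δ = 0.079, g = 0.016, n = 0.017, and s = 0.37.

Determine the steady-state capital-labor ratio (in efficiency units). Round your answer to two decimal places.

At the steady state, Δk = 0, so s·k^α = (n + g + δ)·k.
Dividing both sides by k: k^(1−α) = s / (n + g + δ).
k^0.6 = 0.37 / (0.017 + 0.016 + 0.079) = 0.37 / 0.112 = 3.3036
k* = 3.3036^(1/0.6) ≈ 7.3279

k* = 7.33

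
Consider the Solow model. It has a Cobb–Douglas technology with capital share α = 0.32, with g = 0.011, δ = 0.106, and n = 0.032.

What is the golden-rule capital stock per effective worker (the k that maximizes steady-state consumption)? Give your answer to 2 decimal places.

The golden rule sets f'(k) = n + g + δ, i.e. α·k^(α−1) = n + g + δ.
So k^(1−α) = α / (n + g + δ) = 0.32 / 0.149 = 2.1477.
k_gold = 2.1477^(1/0.68) ≈ 3.0775

k_gold ≈ 3.08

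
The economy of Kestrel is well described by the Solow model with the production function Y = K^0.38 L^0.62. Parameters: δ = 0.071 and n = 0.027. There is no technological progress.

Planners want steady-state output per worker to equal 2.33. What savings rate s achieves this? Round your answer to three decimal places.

Steady state requires s·f(k) = (n + δ)·k, i.e. s·k^α = (n + δ)·k.
Since y* = [s/(n + δ)]^(α/(1−α)), we have s/(n + δ) = (y*)^((1−α)/α) = 2.33^1.6316 = 3.9754.
Therefore s = 3.9754 × (n + δ) = 3.9754 × 0.098 = 0.3896.

s ≈ 0.390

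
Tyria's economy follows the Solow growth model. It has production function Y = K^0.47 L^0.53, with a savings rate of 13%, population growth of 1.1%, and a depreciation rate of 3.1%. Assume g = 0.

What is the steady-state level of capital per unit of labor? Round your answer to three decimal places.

In steady state, investment equals break-even investment: s·k^α = (n + δ)·k.
Dividing both sides by k: k^(1−α) = s / (n + δ).
k^0.53 = 0.13 / (0.011 + 0.031) = 0.13 / 0.042 = 3.0952
k* = 3.0952^(1/0.53) ≈ 8.4300

k* = 8.430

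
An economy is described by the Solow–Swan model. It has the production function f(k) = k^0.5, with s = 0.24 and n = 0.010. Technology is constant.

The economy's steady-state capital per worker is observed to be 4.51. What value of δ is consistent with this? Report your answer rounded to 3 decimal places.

In steady state, investment equals break-even investment: s·k^α = (n + δ)·k.
So s / (n + δ) = (k*)^(1−α) = 4.51^0.5 = 2.1237.
Therefore n + δ = s / 2.1237 = 0.24 / 2.1237 = 0.1130, so δ = 0.1130 − 0.010 = 0.1030.

δ ≈ 0.103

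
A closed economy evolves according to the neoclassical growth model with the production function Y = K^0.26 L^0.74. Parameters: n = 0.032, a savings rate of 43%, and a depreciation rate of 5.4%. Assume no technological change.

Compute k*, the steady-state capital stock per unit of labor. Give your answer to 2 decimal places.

k* ≈ 8.80

Steady state requires s·f(k) = (n + δ)·k, i.e. s·k^α = (n + δ)·k.
Dividing both sides by k: k^(1−α) = s / (n + δ).
k^0.74 = 0.43 / (0.032 + 0.054) = 0.43 / 0.086 = 5.0000
k* = 5.0000^(1/0.74) ≈ 8.8014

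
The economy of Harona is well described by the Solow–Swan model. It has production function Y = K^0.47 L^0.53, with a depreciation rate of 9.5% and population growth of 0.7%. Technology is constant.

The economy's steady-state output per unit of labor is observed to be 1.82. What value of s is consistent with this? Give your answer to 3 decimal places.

s ≈ 0.200

Steady state requires s·f(k) = (n + δ)·k, i.e. s·k^α = (n + δ)·k.
Since y* = [s/(n + δ)]^(α/(1−α)), we have s/(n + δ) = (y*)^((1−α)/α) = 1.82^1.1277 = 1.9646.
Therefore s = 1.9646 × (n + δ) = 1.9646 × 0.102 = 0.2004.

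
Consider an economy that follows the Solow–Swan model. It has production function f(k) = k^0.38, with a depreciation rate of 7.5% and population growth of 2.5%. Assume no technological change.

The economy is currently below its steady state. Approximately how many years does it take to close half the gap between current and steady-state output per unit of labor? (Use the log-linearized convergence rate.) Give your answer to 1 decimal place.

t_½ ≈ 11.2 years

Near the steady state the convergence rate is λ = (1 − α)(n + δ).
λ = (1 − 0.38) × 0.100 = 0.62 × 0.100 = 0.0620
Half-life = ln 2 / λ = 0.6931 / 0.0620 ≈ 11.18 years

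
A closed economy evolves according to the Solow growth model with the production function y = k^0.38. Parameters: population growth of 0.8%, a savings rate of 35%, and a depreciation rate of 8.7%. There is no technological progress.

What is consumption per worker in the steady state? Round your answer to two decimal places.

c* ≈ 1.45

In steady state, investment equals break-even investment: s·k^α = (n + δ)·k.
Rearranging, k^(1−α) = s / (n + δ).
k^0.62 = 0.35 / (0.008 + 0.087) = 0.35 / 0.095 = 3.6842
k* = 3.6842^(1/0.62) ≈ 8.1933
y* = (k*)^α = 8.1933^0.38 ≈ 2.2239
c* = (1 − s)·y* = (1 − 0.35) × 2.2239 ≈ 1.4455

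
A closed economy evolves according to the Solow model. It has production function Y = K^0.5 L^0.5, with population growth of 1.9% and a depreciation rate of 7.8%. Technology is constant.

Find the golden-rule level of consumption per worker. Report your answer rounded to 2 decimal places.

c_gold ≈ 2.58

At the golden rule, f'(k) = n + δ, so α·k^(α−1) = n + δ and k_gold = (α/(n + δ))^(1/(1−α)).
k_gold = (0.5/0.097)^(1/0.5) = 5.1546^2 ≈ 26.5699
c_gold = f(k_gold) − (n + δ)·k_gold = 5.1546 − 0.097×26.5699 ≈ 2.5773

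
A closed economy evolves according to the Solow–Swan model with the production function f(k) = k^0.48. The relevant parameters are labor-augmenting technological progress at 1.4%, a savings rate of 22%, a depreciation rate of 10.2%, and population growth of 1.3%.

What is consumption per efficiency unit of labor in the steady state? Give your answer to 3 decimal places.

Steady state requires s·f(k) = (n + g + δ)·k, i.e. s·k^α = (n + g + δ)·k.
Rearranging, k^(1−α) = s / (n + g + δ).
k^0.52 = 0.22 / (0.013 + 0.014 + 0.102) = 0.22 / 0.129 = 1.7054
k* = 1.7054^(1/0.52) ≈ 2.7914
y* = (k*)^α = 2.7914^0.48 ≈ 1.6368
c* = (1 − s)·y* = (1 − 0.22) × 1.6368 ≈ 1.2767

c* ≈ 1.277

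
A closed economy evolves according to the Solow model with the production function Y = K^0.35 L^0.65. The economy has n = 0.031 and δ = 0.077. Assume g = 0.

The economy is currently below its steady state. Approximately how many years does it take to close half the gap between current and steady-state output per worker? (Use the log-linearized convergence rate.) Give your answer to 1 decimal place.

half-life ≈ 9.9 years

Near the steady state the convergence rate is λ = (1 − α)(n + δ).
λ = (1 − 0.35) × 0.108 = 0.65 × 0.108 = 0.0702
Half-life = ln 2 / λ = 0.6931 / 0.0702 ≈ 9.87 years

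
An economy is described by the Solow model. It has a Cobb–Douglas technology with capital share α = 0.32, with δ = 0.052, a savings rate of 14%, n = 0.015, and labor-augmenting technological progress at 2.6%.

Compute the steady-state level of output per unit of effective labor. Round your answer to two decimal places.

y* ≈ 1.21

At the steady state, Δk = 0, so s·k^α = (n + g + δ)·k.
Rearranging, k^(1−α) = s / (n + g + δ).
k^0.68 = 0.14 / (0.015 + 0.026 + 0.052) = 0.14 / 0.093 = 1.5054
k* = 1.5054^(1/0.68) ≈ 1.8250
y* = (k*)^α = 1.8250^0.32 ≈ 1.2123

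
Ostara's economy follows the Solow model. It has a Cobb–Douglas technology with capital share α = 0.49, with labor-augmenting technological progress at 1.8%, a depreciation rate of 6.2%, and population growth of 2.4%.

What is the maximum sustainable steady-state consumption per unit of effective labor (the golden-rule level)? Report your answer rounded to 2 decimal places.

c_gold ≈ 2.26

At the golden rule, f'(k) = n + g + δ, so α·k^(α−1) = n + g + δ and k_gold = (α/(n + g + δ))^(1/(1−α)).
k_gold = (0.49/0.104)^(1/0.51) = 4.7115^1.9608 ≈ 20.8896
c_gold = f(k_gold) − (n + g + δ)·k_gold = 4.4337 − 0.104×20.8896 ≈ 2.2612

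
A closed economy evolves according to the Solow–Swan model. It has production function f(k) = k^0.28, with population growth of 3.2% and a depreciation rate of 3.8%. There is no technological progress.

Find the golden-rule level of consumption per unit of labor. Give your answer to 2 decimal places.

c_gold ≈ 1.23

At the golden rule, f'(k) = n + δ, so α·k^(α−1) = n + δ and k_gold = (α/(n + δ))^(1/(1−α)).
k_gold = (0.28/0.070)^(1/0.72) = 4.0000^1.3889 ≈ 6.8581
c_gold = f(k_gold) − (n + δ)·k_gold = 1.7145 − 0.070×6.8581 ≈ 1.2344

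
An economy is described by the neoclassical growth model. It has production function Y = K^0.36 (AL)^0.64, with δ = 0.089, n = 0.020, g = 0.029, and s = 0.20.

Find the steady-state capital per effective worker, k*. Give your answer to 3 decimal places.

Steady state requires s·f(k) = (n + g + δ)·k, i.e. s·k^α = (n + g + δ)·k.
Rearranging, k^(1−α) = s / (n + g + δ).
k^0.64 = 0.20 / (0.020 + 0.029 + 0.089) = 0.20 / 0.138 = 1.4493
k* = 1.4493^(1/0.64) ≈ 1.7857

k* = 1.786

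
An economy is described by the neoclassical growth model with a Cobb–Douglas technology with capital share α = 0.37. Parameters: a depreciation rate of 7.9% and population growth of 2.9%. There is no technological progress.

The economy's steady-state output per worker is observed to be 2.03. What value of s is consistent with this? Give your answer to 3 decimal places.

In steady state, investment equals break-even investment: s·k^α = (n + δ)·k.
Since y* = [s/(n + δ)]^(α/(1−α)), we have s/(n + δ) = (y*)^((1−α)/α) = 2.03^1.7027 = 3.3387.
Therefore s = 3.3387 × (n + δ) = 3.3387 × 0.108 = 0.3606.

s ≈ 0.361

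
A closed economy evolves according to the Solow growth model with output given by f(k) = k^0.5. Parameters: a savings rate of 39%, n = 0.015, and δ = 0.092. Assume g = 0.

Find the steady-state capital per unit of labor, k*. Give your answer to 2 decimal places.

At the steady state, Δk = 0, so s·k^α = (n + δ)·k.
Dividing both sides by k: k^(1−α) = s / (n + δ).
k^0.5 = 0.39 / (0.015 + 0.092) = 0.39 / 0.107 = 3.6449
k* = 3.6449^(1/0.5) ≈ 13.2853

k* = 13.29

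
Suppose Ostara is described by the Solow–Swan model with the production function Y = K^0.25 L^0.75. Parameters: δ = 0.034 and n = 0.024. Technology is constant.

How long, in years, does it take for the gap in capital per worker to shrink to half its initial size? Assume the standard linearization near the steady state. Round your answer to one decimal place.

Near the steady state the convergence rate is λ = (1 − α)(n + δ).
λ = (1 − 0.25) × 0.058 = 0.75 × 0.058 = 0.0435
Half-life = ln 2 / λ = 0.6931 / 0.0435 ≈ 15.93 years

half-life ≈ 15.9 years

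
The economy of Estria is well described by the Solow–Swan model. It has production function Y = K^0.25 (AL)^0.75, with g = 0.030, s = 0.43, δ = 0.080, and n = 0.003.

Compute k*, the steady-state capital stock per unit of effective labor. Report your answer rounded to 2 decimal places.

k* = 5.94

At the steady state, Δk = 0, so s·k^α = (n + g + δ)·k.
Rearranging, k^(1−α) = s / (n + g + δ).
k^0.75 = 0.43 / (0.003 + 0.030 + 0.080) = 0.43 / 0.113 = 3.8053
k* = 3.8053^(1/0.75) ≈ 5.9409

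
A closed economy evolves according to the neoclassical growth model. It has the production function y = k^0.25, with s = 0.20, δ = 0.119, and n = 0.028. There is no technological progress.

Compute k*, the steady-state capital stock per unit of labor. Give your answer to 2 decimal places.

In steady state, investment equals break-even investment: s·k^α = (n + δ)·k.
Rearranging, k^(1−α) = s / (n + δ).
k^0.75 = 0.20 / (0.028 + 0.119) = 0.20 / 0.147 = 1.3605
k* = 1.3605^(1/0.75) ≈ 1.5075

k* ≈ 1.51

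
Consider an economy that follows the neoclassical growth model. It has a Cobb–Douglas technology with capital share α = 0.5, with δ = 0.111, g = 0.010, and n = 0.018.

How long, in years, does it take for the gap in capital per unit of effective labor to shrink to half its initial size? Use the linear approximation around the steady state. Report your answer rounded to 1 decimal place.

Near the steady state the convergence rate is λ = (1 − α)(n + g + δ).
λ = (1 − 0.5) × 0.139 = 0.5 × 0.139 = 0.0695
Half-life = ln 2 / λ = 0.6931 / 0.0695 ≈ 9.97 years

t_½ ≈ 10.0 years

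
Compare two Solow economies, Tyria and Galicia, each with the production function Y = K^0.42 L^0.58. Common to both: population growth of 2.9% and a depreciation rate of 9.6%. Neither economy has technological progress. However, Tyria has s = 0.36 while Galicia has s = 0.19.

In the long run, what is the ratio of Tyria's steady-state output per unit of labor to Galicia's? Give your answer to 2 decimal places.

ratio ≈ 1.59

Steady-state y* = [s/(n + δ)]^(α/(1−α)), so the ratio is [ (s_T/(n + δ)_T) / (s_G/(n + δ)_G) ]^0.7241.
s_T/(n + δ)_T = 0.36/0.125 = 2.8800; s_G/(n + δ)_G = 0.19/0.125 = 1.5200.
Ratio = (2.8800/1.5200)^0.7241 = 1.8947^0.7241 ≈ 1.5884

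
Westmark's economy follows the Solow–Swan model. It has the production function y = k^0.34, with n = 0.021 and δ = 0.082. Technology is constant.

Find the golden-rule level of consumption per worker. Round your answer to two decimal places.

At the golden rule, f'(k) = n + δ, so α·k^(α−1) = n + δ and k_gold = (α/(n + δ))^(1/(1−α)).
k_gold = (0.34/0.103)^(1/0.66) = 3.3010^1.5152 ≈ 6.1073
c_gold = f(k_gold) − (n + δ)·k_gold = 1.8501 − 0.103×6.1073 ≈ 1.2210

c_gold ≈ 1.22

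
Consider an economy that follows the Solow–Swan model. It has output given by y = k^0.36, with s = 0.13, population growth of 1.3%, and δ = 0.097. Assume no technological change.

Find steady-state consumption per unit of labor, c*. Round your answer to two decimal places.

In steady state, investment equals break-even investment: s·k^α = (n + δ)·k.
Rearranging, k^(1−α) = s / (n + δ).
k^0.64 = 0.13 / (0.013 + 0.097) = 0.13 / 0.110 = 1.1818
k* = 1.1818^(1/0.64) ≈ 1.2982
y* = (k*)^α = 1.2982^0.36 ≈ 1.0985
c* = (1 − s)·y* = (1 − 0.13) × 1.0985 ≈ 0.9557

c* = 0.96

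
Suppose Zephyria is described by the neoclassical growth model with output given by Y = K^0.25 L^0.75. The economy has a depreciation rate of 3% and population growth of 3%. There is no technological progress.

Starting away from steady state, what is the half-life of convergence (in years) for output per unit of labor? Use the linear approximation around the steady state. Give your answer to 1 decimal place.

Near the steady state the convergence rate is λ = (1 − α)(n + δ).
λ = (1 − 0.25) × 0.060 = 0.75 × 0.060 = 0.0450
Half-life = ln 2 / λ = 0.6931 / 0.0450 ≈ 15.40 years

half-life ≈ 15.4 years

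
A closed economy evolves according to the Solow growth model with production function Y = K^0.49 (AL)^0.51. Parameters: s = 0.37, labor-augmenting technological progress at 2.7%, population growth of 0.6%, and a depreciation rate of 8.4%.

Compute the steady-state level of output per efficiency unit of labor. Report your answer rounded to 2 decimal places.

At the steady state, Δk = 0, so s·k^α = (n + g + δ)·k.
Rearranging, k^(1−α) = s / (n + g + δ).
k^0.51 = 0.37 / (0.006 + 0.027 + 0.084) = 0.37 / 0.117 = 3.1624
k* = 3.1624^(1/0.51) ≈ 9.5593
y* = (k*)^α = 9.5593^0.49 ≈ 3.0228

y* ≈ 3.02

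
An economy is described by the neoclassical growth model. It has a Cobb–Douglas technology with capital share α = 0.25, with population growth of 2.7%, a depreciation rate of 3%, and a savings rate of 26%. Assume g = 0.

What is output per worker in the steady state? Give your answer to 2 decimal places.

y* = 1.66

Steady state requires s·f(k) = (n + δ)·k, i.e. s·k^α = (n + δ)·k.
Dividing both sides by k: k^(1−α) = s / (n + δ).
k^0.75 = 0.26 / (0.027 + 0.030) = 0.26 / 0.057 = 4.5614
k* = 4.5614^(1/0.75) ≈ 7.5648
y* = (k*)^α = 7.5648^0.25 ≈ 1.6584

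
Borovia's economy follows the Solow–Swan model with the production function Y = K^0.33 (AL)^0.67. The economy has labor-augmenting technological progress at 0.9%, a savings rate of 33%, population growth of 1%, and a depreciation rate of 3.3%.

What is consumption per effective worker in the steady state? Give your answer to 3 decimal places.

At the steady state, Δk = 0, so s·k^α = (n + g + δ)·k.
Rearranging, k^(1−α) = s / (n + g + δ).
k^0.67 = 0.33 / (0.010 + 0.009 + 0.033) = 0.33 / 0.052 = 6.3462
k* = 6.3462^(1/0.67) ≈ 15.7682
y* = (k*)^α = 15.7682^0.33 ≈ 2.4847
c* = (1 − s)·y* = (1 − 0.33) × 2.4847 ≈ 1.6647

c* ≈ 1.665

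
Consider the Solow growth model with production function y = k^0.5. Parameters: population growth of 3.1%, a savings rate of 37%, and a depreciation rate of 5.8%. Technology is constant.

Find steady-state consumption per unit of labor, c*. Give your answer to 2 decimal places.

Steady state requires s·f(k) = (n + δ)·k, i.e. s·k^α = (n + δ)·k.
Rearranging, k^(1−α) = s / (n + δ).
k^0.5 = 0.37 / (0.031 + 0.058) = 0.37 / 0.089 = 4.1573
k* = 4.1573^(1/0.5) ≈ 17.2831
y* = (k*)^α = 17.2831^0.5 ≈ 4.1573
c* = (1 − s)·y* = (1 − 0.37) × 4.1573 ≈ 2.6191

c* = 2.62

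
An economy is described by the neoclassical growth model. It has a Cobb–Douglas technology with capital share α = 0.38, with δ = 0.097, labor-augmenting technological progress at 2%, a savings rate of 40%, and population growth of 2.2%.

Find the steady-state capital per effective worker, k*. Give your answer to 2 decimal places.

k* = 5.50

Steady state requires s·f(k) = (n + g + δ)·k, i.e. s·k^α = (n + g + δ)·k.
Rearranging, k^(1−α) = s / (n + g + δ).
k^0.62 = 0.40 / (0.022 + 0.020 + 0.097) = 0.40 / 0.139 = 2.8777
k* = 2.8777^(1/0.62) ≈ 5.5004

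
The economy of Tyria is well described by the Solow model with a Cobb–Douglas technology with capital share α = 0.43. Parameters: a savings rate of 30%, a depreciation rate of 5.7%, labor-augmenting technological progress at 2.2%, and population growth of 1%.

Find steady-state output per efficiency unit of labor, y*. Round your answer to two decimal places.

In steady state, investment equals break-even investment: s·k^α = (n + g + δ)·k.
Dividing both sides by k: k^(1−α) = s / (n + g + δ).
k^0.57 = 0.30 / (0.010 + 0.022 + 0.057) = 0.30 / 0.089 = 3.3708
k* = 3.3708^(1/0.57) ≈ 8.4304
y* = (k*)^α = 8.4304^0.43 ≈ 2.5010

y* ≈ 2.50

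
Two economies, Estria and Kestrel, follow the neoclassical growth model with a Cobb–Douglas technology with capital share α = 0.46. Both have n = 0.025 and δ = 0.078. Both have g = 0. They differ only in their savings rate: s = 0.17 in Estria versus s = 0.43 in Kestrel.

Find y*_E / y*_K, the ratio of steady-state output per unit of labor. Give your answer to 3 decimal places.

ratio ≈ 0.454

Steady-state y* = [s/(n + δ)]^(α/(1−α)), so the ratio is [ (s_E/(n + δ)_E) / (s_K/(n + δ)_K) ]^0.8519.
s_E/(n + δ)_E = 0.17/0.103 = 1.6505; s_K/(n + δ)_K = 0.43/0.103 = 4.1748.
Ratio = (1.6505/4.1748)^0.8519 = 0.3953^0.8519 ≈ 0.4535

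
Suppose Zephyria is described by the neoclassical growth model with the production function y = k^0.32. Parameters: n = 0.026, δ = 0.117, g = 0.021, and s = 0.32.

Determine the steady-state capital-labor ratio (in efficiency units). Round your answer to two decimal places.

k* = 2.67

Steady state requires s·f(k) = (n + g + δ)·k, i.e. s·k^α = (n + g + δ)·k.
Rearranging, k^(1−α) = s / (n + g + δ).
k^0.68 = 0.32 / (0.026 + 0.021 + 0.117) = 0.32 / 0.164 = 1.9512
k* = 1.9512^(1/0.68) ≈ 2.6725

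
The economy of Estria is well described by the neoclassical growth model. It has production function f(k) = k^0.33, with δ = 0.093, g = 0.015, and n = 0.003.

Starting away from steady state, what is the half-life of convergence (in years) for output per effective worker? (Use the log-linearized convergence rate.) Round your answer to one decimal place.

Near the steady state the convergence rate is λ = (1 − α)(n + g + δ).
λ = (1 − 0.33) × 0.111 = 0.67 × 0.111 = 0.07437
Half-life = ln 2 / λ = 0.6931 / 0.07437 ≈ 9.32 years

about 9.3 years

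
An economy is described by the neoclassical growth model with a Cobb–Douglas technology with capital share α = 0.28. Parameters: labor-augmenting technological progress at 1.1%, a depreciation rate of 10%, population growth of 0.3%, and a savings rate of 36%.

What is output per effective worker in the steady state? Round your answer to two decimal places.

At the steady state, Δk = 0, so s·k^α = (n + g + δ)·k.
Rearranging, k^(1−α) = s / (n + g + δ).
k^0.72 = 0.36 / (0.003 + 0.011 + 0.100) = 0.36 / 0.114 = 3.1579
k* = 3.1579^(1/0.72) ≈ 4.9387
y* = (k*)^α = 4.9387^0.28 ≈ 1.5639

y* ≈ 1.56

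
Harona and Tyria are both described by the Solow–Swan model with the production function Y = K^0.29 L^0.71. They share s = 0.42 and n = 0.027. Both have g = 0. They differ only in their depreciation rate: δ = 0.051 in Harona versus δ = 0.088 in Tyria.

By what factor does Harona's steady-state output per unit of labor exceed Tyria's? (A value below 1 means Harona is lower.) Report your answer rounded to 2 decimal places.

y*_H / y*_T ≈ 1.17

Steady-state y* = [s/(n + δ)]^(α/(1−α)), so the ratio is [ (s_H/(n + δ)_H) / (s_T/(n + δ)_T) ]^0.4085.
s_H/(n + δ)_H = 0.42/0.078 = 5.3846; s_T/(n + δ)_T = 0.42/0.115 = 3.6522.
Ratio = (5.3846/3.6522)^0.4085 = 1.4743^0.4085 ≈ 1.1718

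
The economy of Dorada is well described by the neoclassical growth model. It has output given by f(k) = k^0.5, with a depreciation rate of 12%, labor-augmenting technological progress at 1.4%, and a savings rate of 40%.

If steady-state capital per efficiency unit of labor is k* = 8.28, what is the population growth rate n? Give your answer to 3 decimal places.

n ≈ 0.005

At the steady state, Δk = 0, so s·k^α = (n + g + δ)·k.
So s / (n + g + δ) = (k*)^(1−α) = 8.28^0.5 = 2.8775.
Therefore n + g + δ = s / 2.8775 = 0.40 / 2.8775 = 0.1390, so n = 0.1390 − 0.134 = 0.0050.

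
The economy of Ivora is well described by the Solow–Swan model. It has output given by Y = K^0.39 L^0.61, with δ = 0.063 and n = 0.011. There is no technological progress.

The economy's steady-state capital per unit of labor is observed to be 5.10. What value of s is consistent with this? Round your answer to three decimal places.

s ≈ 0.200

At the steady state, Δk = 0, so s·k^α = (n + δ)·k.
So s / (n + δ) = (k*)^(1−α) = 5.10^0.61 = 2.7016.
Therefore s = 2.7016 × (n + δ) = 2.7016 × 0.074 = 0.1999.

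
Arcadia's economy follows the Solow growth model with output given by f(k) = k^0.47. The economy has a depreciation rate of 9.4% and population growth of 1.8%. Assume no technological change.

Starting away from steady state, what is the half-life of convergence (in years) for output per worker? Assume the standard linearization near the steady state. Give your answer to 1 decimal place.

Near the steady state the convergence rate is λ = (1 − α)(n + δ).
λ = (1 − 0.47) × 0.112 = 0.53 × 0.112 = 0.05936
Half-life = ln 2 / λ = 0.6931 / 0.05936 ≈ 11.68 years

about 11.7 years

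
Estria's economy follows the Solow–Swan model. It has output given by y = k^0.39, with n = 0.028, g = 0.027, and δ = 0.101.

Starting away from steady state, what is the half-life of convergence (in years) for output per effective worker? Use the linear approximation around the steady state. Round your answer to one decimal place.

Near the steady state the convergence rate is λ = (1 − α)(n + g + δ).
λ = (1 − 0.39) × 0.156 = 0.61 × 0.156 = 0.09516
Half-life = ln 2 / λ = 0.6931 / 0.09516 ≈ 7.28 years

half-life ≈ 7.3 years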